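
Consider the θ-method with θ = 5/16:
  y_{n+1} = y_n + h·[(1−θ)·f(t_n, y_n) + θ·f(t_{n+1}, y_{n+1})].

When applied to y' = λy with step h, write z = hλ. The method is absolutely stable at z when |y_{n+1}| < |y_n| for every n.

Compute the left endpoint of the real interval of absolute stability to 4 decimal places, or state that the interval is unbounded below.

Set f=λy, z=hλ:
  y_{n+1} = y_n + z·[11/16·y_n + 5/16·y_{n+1}] ⇒ (1 − 5/16z)y_{n+1} = (1 + 11/16z)y_n
  Hence R(z) = (1 + 11/16z)/(1 − 5/16z).

Need |R(x)|<1, x<0.
x=-0.89: |R|=0.3037
R=−1: 1+11/16x = −1+5/16x ⇒ -3/8x=2 ⇒ x=2/(-3/8)=-5.3333
Confirm numerically:
  x=-4.640: |R|=0.89388 <1
  x=-4.173: |R|=0.81115 <1
  x=-3.597: |R|=0.69345 <1
  x=-2.545: |R|=0.41758 <1
  x=-5.837: |R|=1.06688 >1
  x=-5.758: |R|=1.05689 >1
Stable set (-5.3333, 0).

left endpoint -5.3333.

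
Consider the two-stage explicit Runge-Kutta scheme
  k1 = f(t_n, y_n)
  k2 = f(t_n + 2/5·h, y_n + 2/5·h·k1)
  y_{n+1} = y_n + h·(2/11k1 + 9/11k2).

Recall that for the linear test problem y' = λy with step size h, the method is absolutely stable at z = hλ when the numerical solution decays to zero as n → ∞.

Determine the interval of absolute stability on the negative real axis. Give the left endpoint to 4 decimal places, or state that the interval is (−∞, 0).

With y'=λy (z=hλ):
  k1=λy_n ⇒ h·k1=z·y_n;  k2=λ(1+2/5z)y_n ⇒ h·k2=z(1+2/5z)y_n
  y_{n+1}/y_n = 1 + 2/11z + 9/11z(1+2/5z) = 1 + z + 18/55z²
  R(z) = 1 + z + 18/55z².

Boundary: |R(x)|=1, x<0.
x=-0.31: |R|=0.7215
R=1: x+18/55x²=0 ⇒ x=−55/18=-3.0556; min R=1−1/(4·18/55)=0.2361>−1
Confirm numerically:
  x=-2.739: |R|=0.71624 <1
  x=-2.238: |R|=0.40119 <1
  x=-1.790: |R|=0.25861 <1
  x=-1.714: |R|=0.24746 <1
  x=-3.574: |R|=1.60641 >1
  x=-3.552: |R|=1.57710 >1
  x=-3.285: |R|=1.24667 >1
Stable set (-3.0556, 0).

(-3.0556, 0).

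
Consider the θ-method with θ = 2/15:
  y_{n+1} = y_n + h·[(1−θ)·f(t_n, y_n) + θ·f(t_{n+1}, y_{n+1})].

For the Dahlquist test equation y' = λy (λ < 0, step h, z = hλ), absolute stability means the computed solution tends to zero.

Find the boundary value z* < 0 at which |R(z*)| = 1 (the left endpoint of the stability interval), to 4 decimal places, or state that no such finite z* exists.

z* = -2.7273.

Test eqn y'=λy, z=hλ:
  y_{n+1} = y_n + z·[13/15·y_n + 2/15·y_{n+1}] ⇒ (1 − 2/15z)y_{n+1} = (1 + 13/15z)y_n
  R(z) = (1 + 13/15z)/(1 − 2/15z).

Boundary: |R(x)|=1, x<0.
x=-0.41: |R|=0.6113
R=−1: 1+13/15x = −1+2/15x ⇒ -11/15x=2 ⇒ x=2/(-11/15)=-2.7273
Confirm numerically:
  x=-2.514: |R|=0.88286 <1
  x=-2.304: |R|=0.76255 <1
  x=-2.213: |R|=0.70879 <1
  x=-2.015: |R|=0.58828 <1
  x=-3.223: |R|=1.25427 >1
  x=-2.900: |R|=1.09135 >1
So |R|<1 on (-2.7273, 0).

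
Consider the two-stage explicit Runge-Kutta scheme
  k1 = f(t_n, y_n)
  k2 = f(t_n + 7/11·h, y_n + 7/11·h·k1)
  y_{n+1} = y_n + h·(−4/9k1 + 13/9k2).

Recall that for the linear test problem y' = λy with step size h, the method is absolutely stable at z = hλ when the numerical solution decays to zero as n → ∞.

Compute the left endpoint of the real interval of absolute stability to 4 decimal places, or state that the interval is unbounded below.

On y'=λy, z=hλ:
  k1=λy_n ⇒ h·k1=z·y_n;  k2=λ(1+7/11z)y_n ⇒ h·k2=z(1+7/11z)y_n
  y_{n+1}/y_n = 1 − 4/9z + 13/9z(1+7/11z) = 1 + z + 91/99z²
  Hence R(z) = 1 + z + 91/99z².

Solve |R(x)|<1 on ℝ⁻.
x=-0.77: |R|=0.7750
R=1: x+91/99x²=0 ⇒ x=−99/91=-1.0879; min R=1−1/(4·91/99)=0.7280>−1
Confirm numerically:
  x=-0.989: |R|=0.91008 <1
  x=-0.713: |R|=0.75429 <1
  x=-0.480: |R|=0.73178 <1
  x=-0.438: |R|=0.73834 <1
  x=-1.615: |R|=1.78246 >1
  x=-1.559: |R|=1.67508 >1
  x=-1.325: |R|=1.28876 >1
Stable set (-1.0879, 0).

z* = -1.0879.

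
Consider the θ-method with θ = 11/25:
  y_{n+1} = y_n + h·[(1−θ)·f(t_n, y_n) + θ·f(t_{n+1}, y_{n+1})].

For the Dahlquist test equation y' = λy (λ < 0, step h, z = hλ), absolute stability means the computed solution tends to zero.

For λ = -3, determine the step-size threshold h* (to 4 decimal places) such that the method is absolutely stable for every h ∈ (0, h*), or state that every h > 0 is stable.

Test eqn y'=λy, z=hλ:
  y_{n+1} = y_n + z·[14/25·y_n + 11/25·y_{n+1}] ⇒ (1 − 11/25z)y_{n+1} = (1 + 14/25z)y_n
  Hence R(z) = (1 + 14/25z)/(1 − 11/25z).

Solve |R(x)|<1 on ℝ⁻.
x=-1.6: |R|=0.0610
R=−1: 1+14/25x = −1+11/25x ⇒ -3/25x=2 ⇒ x=2/(-3/25)=-16.6667
Confirm numerically:
  x=-13.148: |R|=0.93777 <1
  x=-10.644: |R|=0.87284 <1
  x=-8.038: |R|=0.77176 <1
  x=-17.150: |R|=1.00679 >1
  x=-17.065: |R|=1.00562 >1
Interval (-16.6667, 0).

(-16.6667,0); λ=-3 ⇒ h* = (50/3)/3 = 5.5556.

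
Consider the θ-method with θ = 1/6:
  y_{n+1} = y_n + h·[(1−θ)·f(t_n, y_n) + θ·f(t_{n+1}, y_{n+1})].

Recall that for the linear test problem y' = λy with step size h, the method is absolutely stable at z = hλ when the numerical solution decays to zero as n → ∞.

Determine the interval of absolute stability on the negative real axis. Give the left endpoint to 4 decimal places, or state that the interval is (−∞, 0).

Set f=λy, z=hλ:
  y_{n+1} = y_n + z·[5/6·y_n + 1/6·y_{n+1}] ⇒ (1 − 1/6z)y_{n+1} = (1 + 5/6z)y_n
  ⇒ R(z) = (1 + 5/6z)/(1 − 1/6z).

Solve |R(x)|<1 on ℝ⁻.
x=-1.66: |R|=0.3003
R=−1: 1+5/6x = −1+1/6x ⇒ -2/3x=2 ⇒ x=2/(-2/3)=-3.0000
Confirm numerically:
  x=-2.376: |R|=0.70201 <1
  x=-1.620: |R|=0.27559 <1
  x=-1.593: |R|=0.25879 <1
  x=-3.278: |R|=1.11985 >1
  x=-3.206: |R|=1.08951 >1
Stable set (-3.0000, 0).

(-3.0000, 0).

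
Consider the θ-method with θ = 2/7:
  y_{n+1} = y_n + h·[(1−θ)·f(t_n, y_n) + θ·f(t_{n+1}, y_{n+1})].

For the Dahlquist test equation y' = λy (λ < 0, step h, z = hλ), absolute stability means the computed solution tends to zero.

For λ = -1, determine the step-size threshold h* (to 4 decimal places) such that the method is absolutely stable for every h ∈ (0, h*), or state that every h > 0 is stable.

With y'=λy (z=hλ):
  y_{n+1} = y_n + z·[5/7·y_n + 2/7·y_{n+1}] ⇒ (1 − 2/7z)y_{n+1} = (1 + 5/7z)y_n
  so R(z) = (1 + 5/7z)/(1 − 2/7z).

Find x<0 with |R(x)|<1.
x=-1.32: |R|=0.0415
R=−1: 1+5/7x = −1+2/7x ⇒ -3/7x=2 ⇒ x=2/(-3/7)=-4.6667
Confirm numerically:
  x=-3.803: |R|=0.82261 <1
  x=-3.057: |R|=0.63177 <1
  x=-2.175: |R|=0.34141 <1
  x=-2.078: |R|=0.30387 <1
  x=-4.906: |R|=1.04271 >1
  x=-4.826: |R|=1.02871 >1
  x=-4.743: |R|=1.01389 >1
Interval (-4.6667, 0).

(-4.6667,0); λ=-1 ⇒ h* = (14/3)/1 = 4.6667.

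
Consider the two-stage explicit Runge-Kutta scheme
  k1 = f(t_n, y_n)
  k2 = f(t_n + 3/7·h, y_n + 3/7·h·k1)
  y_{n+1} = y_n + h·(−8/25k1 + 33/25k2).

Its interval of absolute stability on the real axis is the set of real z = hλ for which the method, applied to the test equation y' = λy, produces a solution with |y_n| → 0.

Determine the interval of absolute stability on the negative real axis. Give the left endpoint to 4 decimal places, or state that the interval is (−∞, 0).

With y'=λy (z=hλ):
  k1=λy_n ⇒ h·k1=z·y_n;  k2=λ(1+3/7z)y_n ⇒ h·k2=z(1+3/7z)y_n
  y_{n+1}/y_n = 1 − 8/25z + 33/25z(1+3/7z) = 1 + z + 99/175z²
  ⇒ R(z) = 1 + z + 99/175z².

Boundary: |R(x)|=1, x<0.
x=-0.64: |R|=0.5917
R=1: x+99/175x²=0 ⇒ x=−175/99=-1.7677; min R=1−1/(4·99/175)=0.5581>−1
Confirm numerically:
  x=-1.742: |R|=0.97470 <1
  x=-1.519: |R|=0.78631 <1
  x=-1.407: |R|=0.71292 <1
  x=-0.956: |R|=0.56103 <1
  x=-2.343: |R|=1.76257 >1
  x=-2.300: |R|=1.69263 >1
  x=-2.295: |R|=1.68463 >1
Interval (-1.7677, 0).

z∈(-1.7677,0).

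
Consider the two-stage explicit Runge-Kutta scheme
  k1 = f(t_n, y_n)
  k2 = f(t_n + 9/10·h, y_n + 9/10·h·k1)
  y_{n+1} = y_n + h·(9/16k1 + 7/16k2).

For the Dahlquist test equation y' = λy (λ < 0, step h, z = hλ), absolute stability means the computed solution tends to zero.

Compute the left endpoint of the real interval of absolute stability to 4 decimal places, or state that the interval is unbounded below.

On y'=λy, z=hλ:
  k1=λy_n ⇒ h·k1=z·y_n;  k2=λ(1+9/10z)y_n ⇒ h·k2=z(1+9/10z)y_n
  y_{n+1}/y_n = 1 + 9/16z + 7/16z(1+9/10z) = 1 + z + 63/160z²
  Hence R(z) = 1 + z + 63/160z².

Need |R(x)|<1, x<0.
x=-1.41: |R|=0.3728
R=1: x+63/160x²=0 ⇒ x=−160/63=-2.5397; min R=1−1/(4·63/160)=0.3651>−1
Confirm numerically:
  x=-2.061: |R|=0.61154 <1
  x=-1.611: |R|=0.41091 <1
  x=-1.285: |R|=0.36517 <1
  x=-1.111: |R|=0.37501 <1
  x=-2.678: |R|=1.14585 >1
  x=-2.609: |R|=1.07121 >1
So |R|<1 on (-2.5397, 0).

left endpoint -2.5397.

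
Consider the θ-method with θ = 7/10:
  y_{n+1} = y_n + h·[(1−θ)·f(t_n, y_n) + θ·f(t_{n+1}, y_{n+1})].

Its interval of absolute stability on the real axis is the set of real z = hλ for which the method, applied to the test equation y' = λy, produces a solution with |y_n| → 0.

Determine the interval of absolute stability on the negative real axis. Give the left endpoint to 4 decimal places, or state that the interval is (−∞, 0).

Test eqn y'=λy, z=hλ:
  y_{n+1} = y_n + z·[3/10·y_n + 7/10·y_{n+1}] ⇒ (1 − 7/10z)y_{n+1} = (1 + 3/10z)y_n
  so R(z) = (1 + 3/10z)/(1 − 7/10z).

Find x<0 with |R(x)|<1.
x=-0.55: |R|=0.6029
x=-2: |R|=0.1667
x=-10: |R|=0.2500
x=-100: |R|=0.4085
θ=7/10≥1/2 ⇒ |1+3/10x|<|1−7/10x| ∀x<0 ⇒ unbounded interval.

unbounded; (−∞, 0).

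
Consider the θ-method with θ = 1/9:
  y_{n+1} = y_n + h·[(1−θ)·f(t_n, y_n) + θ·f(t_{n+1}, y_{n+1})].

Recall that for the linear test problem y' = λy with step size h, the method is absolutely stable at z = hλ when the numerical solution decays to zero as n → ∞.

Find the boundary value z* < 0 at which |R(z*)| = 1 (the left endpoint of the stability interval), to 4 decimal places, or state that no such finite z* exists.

With y'=λy (z=hλ):
  y_{n+1} = y_n + z·[8/9·y_n + 1/9·y_{n+1}] ⇒ (1 − 1/9z)y_{n+1} = (1 + 8/9z)y_n
  Hence R(z) = (1 + 8/9z)/(1 − 1/9z).

Find x<0 with |R(x)|<1.
x=-1.73: |R|=0.4511
R=−1: 1+8/9x = −1+1/9x ⇒ -7/9x=2 ⇒ x=2/(-7/9)=-2.5714
Confirm numerically:
  x=-1.764: |R|=0.47492 <1
  x=-1.688: |R|=0.42141 <1
  x=-1.537: |R|=0.31280 <1
  x=-1.052: |R|=0.05810 <1
  x=-2.634: |R|=1.03765 >1
  x=-2.630: |R|=1.03525 >1
Stable set (-2.5714, 0).

z* = -2.5714.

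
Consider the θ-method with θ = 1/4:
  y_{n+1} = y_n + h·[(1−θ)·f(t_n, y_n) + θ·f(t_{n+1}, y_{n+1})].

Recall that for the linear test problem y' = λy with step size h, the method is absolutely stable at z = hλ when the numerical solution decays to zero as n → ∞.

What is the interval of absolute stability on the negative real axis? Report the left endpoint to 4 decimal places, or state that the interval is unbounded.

Set f=λy, z=hλ:
  y_{n+1} = y_n + z·[3/4·y_n + 1/4·y_{n+1}] ⇒ (1 − 1/4z)y_{n+1} = (1 + 3/4z)y_n
  Hence R(z) = (1 + 3/4z)/(1 − 1/4z).

Boundary: |R(x)|=1, x<0.
x=-0.59: |R|=0.4858
R=−1: 1+3/4x = −1+1/4x ⇒ -1/2x=2 ⇒ x=2/(-1/2)=-4.0000
Confirm numerically:
  x=-2.716: |R|=0.61763 <1
  x=-2.325: |R|=0.47036 <1
  x=-1.970: |R|=0.31993 <1
  x=-4.416: |R|=1.09886 >1
  x=-4.268: |R|=1.06483 >1
  x=-4.078: |R|=1.01931 >1
Stable set (-4.0000, 0).

z∈(-4.0000,0).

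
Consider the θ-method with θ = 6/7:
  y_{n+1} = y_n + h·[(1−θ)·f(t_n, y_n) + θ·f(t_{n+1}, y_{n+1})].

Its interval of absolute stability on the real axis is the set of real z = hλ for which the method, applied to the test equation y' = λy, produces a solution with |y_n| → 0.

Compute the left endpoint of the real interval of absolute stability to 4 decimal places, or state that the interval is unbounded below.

interval (−∞, 0).

With y'=λy (z=hλ):
  y_{n+1} = y_n + z·[1/7·y_n + 6/7·y_{n+1}] ⇒ (1 − 6/7z)y_{n+1} = (1 + 1/7z)y_n
  so R(z) = (1 + 1/7z)/(1 − 6/7z).

Need |R(x)|<1, x<0.
x=-1.53: |R|=0.3381
x=-2: |R|=0.2632
x=-10: |R|=0.0448
x=-100: |R|=0.1532
θ=6/7≥1/2 ⇒ |1+1/7x|<|1−6/7x| ∀x<0 ⇒ unbounded interval.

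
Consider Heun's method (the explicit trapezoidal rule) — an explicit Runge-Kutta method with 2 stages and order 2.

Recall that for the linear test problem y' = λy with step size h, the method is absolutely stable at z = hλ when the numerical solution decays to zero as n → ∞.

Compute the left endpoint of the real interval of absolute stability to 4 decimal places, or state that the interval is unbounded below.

left endpoint -2.0000.

On y'=λy, z=hλ:
  order 2, 2-stage ⇒ R(z)=1+z+z^2/2
  (e.g. R(-0.94)=0.50180, |R|=0.50180)

Solve |R(x)|<1 on ℝ⁻.
x=-0.94: |R|=0.5018
|R(-1.78)|=0.8042 |R(-0.85)|=0.5112 |R(-0.75)|=0.5312
Bisect:
  x_lo=-2.5303 |R|=1.6710  x_hi=-0.3545 |R|=0.7083
  mid=-1.44243 |R|=0.59787 →hi
  mid=-1.98638 |R|=0.98648 →hi
  mid=-2.25836 |R|=1.29174 →lo
  mid=-2.12237 |R|=1.12986 →lo
  mid=-2.05438 |R|=1.05586 →lo
  mid=-2.02038 |R|=1.02059 →lo
  mid=-2.00338 |R|=1.00339 →lo
  mid=-1.99488 |R|=0.99490 →hi
  mid=-1.99913 |R|=0.99913 →hi
  ...
  [-2.00006,-1.99993] ⇒ x*=-2.0000
Stable set (-2.0000, 0).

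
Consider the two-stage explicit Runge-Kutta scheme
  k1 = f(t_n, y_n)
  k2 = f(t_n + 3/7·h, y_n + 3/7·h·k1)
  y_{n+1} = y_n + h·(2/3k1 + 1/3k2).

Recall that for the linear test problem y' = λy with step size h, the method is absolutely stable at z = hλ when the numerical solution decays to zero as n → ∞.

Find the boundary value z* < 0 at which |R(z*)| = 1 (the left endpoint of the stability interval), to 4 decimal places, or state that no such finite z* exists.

Set f=λy, z=hλ:
  k1=λy_n ⇒ h·k1=z·y_n;  k2=λ(1+3/7z)y_n ⇒ h·k2=z(1+3/7z)y_n
  y_{n+1}/y_n = 1 + 2/3z + 1/3z(1+3/7z) = 1 + z + 1/7z²
  ⇒ R(z) = 1 + z + 1/7z².

Solve |R(x)|<1 on ℝ⁻.
x=-0.67: |R|=0.3941
R=1: x+1/7x²=0 ⇒ x=−7=-7.0000; min R=1−1/(4·1/7)=-0.7500>−1
Confirm numerically:
  x=-6.570: |R|=0.59641 <1
  x=-6.102: |R|=0.21720 <1
  x=-3.755: |R|=0.74071 <1
  x=-7.421: |R|=1.44632 >1
  x=-7.294: |R|=1.30635 >1
Interval (-7.0000, 0).

left endpoint -7.0000.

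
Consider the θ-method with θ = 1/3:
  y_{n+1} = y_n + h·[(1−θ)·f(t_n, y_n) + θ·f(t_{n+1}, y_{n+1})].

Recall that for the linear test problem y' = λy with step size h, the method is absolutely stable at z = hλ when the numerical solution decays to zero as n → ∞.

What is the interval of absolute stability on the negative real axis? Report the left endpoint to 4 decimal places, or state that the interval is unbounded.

Set f=λy, z=hλ:
  y_{n+1} = y_n + z·[2/3·y_n + 1/3·y_{n+1}] ⇒ (1 − 1/3z)y_{n+1} = (1 + 2/3z)y_n
  Hence R(z) = (1 + 2/3z)/(1 − 1/3z).

Need |R(x)|<1, x<0.
x=-1.53: |R|=0.0132
R=−1: 1+2/3x = −1+1/3x ⇒ -1/3x=2 ⇒ x=2/(-1/3)=-6.0000
Confirm numerically:
  x=-5.512: |R|=0.94267 <1
  x=-4.512: |R|=0.80192 <1
  x=-3.723: |R|=0.66131 <1
  x=-6.580: |R|=1.06054 >1
  x=-6.439: |R|=1.04651 >1
  x=-6.381: |R|=1.04061 >1
Stable set (-6.0000, 0).

(-6.0000, 0).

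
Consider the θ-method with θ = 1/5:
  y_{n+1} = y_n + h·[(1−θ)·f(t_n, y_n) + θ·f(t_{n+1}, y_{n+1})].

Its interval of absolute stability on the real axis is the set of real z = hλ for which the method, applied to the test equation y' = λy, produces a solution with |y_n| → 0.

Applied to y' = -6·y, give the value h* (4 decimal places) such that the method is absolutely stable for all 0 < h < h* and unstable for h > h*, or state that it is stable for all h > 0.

(-3.3333,0); λ=-6 ⇒ h* = (10/3)/6 = 0.5556.

With y'=λy (z=hλ):
  y_{n+1} = y_n + z·[4/5·y_n + 1/5·y_{n+1}] ⇒ (1 − 1/5z)y_{n+1} = (1 + 4/5z)y_n
  R(z) = (1 + 4/5z)/(1 − 1/5z).

Solve |R(x)|<1 on ℝ⁻.
x=-0.37: |R|=0.6555
R=−1: 1+4/5x = −1+1/5x ⇒ -3/5x=2 ⇒ x=2/(-3/5)=-3.3333
Confirm numerically:
  x=-3.278: |R|=0.97995 <1
  x=-3.224: |R|=0.96012 <1
  x=-2.636: |R|=0.72603 <1
  x=-2.467: |R|=0.65194 <1
  x=-3.599: |R|=1.09269 >1
  x=-3.457: |R|=1.04387 >1
  x=-3.401: |R|=1.02416 >1
Interval (-3.3333, 0).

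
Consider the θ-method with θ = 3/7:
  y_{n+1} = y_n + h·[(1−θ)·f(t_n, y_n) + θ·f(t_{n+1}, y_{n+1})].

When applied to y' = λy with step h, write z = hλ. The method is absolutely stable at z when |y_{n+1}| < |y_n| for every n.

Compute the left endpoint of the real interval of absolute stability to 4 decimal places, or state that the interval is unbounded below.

Set f=λy, z=hλ:
  y_{n+1} = y_n + z·[4/7·y_n + 3/7·y_{n+1}] ⇒ (1 − 3/7z)y_{n+1} = (1 + 4/7z)y_n
  Hence R(z) = (1 + 4/7z)/(1 − 3/7z).

Boundary: |R(x)|=1, x<0.
x=-1.65: |R|=0.0335
R=−1: 1+4/7x = −1+3/7x ⇒ -1/7x=2 ⇒ x=2/(-1/7)=-14.0000
Confirm numerically:
  x=-13.320: |R|=0.98552 <1
  x=-13.229: |R|=0.98349 <1
  x=-7.882: |R|=0.80037 <1
  x=-14.513: |R|=1.01015 >1
  x=-14.188: |R|=1.00379 >1
  x=-14.160: |R|=1.00323 >1
Stable set (-14.0000, 0).

z* = -14.0000.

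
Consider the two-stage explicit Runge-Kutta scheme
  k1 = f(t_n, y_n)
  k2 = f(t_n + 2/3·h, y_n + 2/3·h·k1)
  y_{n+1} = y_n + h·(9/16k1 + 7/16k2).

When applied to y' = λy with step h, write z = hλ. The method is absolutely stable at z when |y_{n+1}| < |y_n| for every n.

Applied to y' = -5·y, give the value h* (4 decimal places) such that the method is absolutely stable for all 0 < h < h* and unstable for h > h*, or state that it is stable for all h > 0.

(-3.4286,0); λ=-5 ⇒ h* = (24/7)/5 = 0.6857.

Set f=λy, z=hλ:
  k1=λy_n ⇒ h·k1=z·y_n;  k2=λ(1+2/3z)y_n ⇒ h·k2=z(1+2/3z)y_n
  y_{n+1}/y_n = 1 + 9/16z + 7/16z(1+2/3z) = 1 + z + 7/24z²
  R(z) = 1 + z + 7/24z².

Find x<0 with |R(x)|<1.
x=-1.37: |R|=0.1774
R=1: x+7/24x²=0 ⇒ x=−24/7=-3.4286; min R=1−1/(4·7/24)=0.1429>−1
Confirm numerically:
  x=-2.409: |R|=0.28362 <1
  x=-2.185: |R|=0.20748 <1
  x=-1.387: |R|=0.17410 <1
  x=-3.588: |R|=1.16684 >1
  x=-3.552: |R|=1.12787 >1
  x=-3.458: |R|=1.02968 >1
Interval (-3.4286, 0).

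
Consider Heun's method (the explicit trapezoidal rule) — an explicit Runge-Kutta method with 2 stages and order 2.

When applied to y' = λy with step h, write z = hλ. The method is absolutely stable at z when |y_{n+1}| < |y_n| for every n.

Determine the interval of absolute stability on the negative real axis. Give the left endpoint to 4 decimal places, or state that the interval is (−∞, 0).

(-2.0000, 0).

Test eqn y'=λy, z=hλ:
  order 2, 2-stage ⇒ R(z)=1+z+z^2/2
  (e.g. R(-0.99)=0.50005, |R|=0.50005)

Need |R(x)|<1, x<0.
x=-0.99: |R|=0.5000
|R(-1.5)|=0.6250 |R(-1.47)|=0.6104 |R(-0.62)|=0.5722
Bisect:
  x_lo=-2.8132 |R|=2.1439  x_hi=-0.1286 |R|=0.8796
  mid=-1.47093 |R|=0.61089 →hi
  mid=-2.14208 |R|=1.15217 →lo
  mid=-1.80650 |R|=0.82522 →hi
  mid=-1.97429 |R|=0.97462 →hi
  mid=-2.05818 |R|=1.05988 →lo
  mid=-2.01624 |R|=1.01637 →lo
  mid=-1.99526 |R|=0.99527 →hi
  mid=-2.00575 |R|=1.00577 →lo
  mid=-2.00051 |R|=1.00051 →lo
  mid=-1.99788 |R|=0.99789 →hi
  ...
  [-2.00001,-1.99985] ⇒ x*=-2.0000
Interval (-2.0000, 0).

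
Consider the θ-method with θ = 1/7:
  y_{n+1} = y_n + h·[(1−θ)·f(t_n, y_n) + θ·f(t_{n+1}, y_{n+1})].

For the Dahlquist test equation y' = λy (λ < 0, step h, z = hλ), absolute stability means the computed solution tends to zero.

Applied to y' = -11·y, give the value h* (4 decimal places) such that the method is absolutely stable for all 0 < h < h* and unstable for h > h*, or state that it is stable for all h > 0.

On y'=λy, z=hλ:
  y_{n+1} = y_n + z·[6/7·y_n + 1/7·y_{n+1}] ⇒ (1 − 1/7z)y_{n+1} = (1 + 6/7z)y_n
  ⇒ R(z) = (1 + 6/7z)/(1 − 1/7z).

Solve |R(x)|<1 on ℝ⁻.
x=-0.39: |R|=0.6306
R=−1: 1+6/7x = −1+1/7x ⇒ -5/7x=2 ⇒ x=2/(-5/7)=-2.8000
Confirm numerically:
  x=-2.065: |R|=0.59459 <1
  x=-1.806: |R|=0.43561 <1
  x=-1.644: |R|=0.33133 <1
  x=-3.379: |R|=1.27893 >1
  x=-3.223: |R|=1.20689 >1
  x=-3.079: |R|=1.13841 >1
So |R|<1 on (-2.8000, 0).

(-2.8000,0); λ=-11 ⇒ h* = (14/5)/11 = 0.2545.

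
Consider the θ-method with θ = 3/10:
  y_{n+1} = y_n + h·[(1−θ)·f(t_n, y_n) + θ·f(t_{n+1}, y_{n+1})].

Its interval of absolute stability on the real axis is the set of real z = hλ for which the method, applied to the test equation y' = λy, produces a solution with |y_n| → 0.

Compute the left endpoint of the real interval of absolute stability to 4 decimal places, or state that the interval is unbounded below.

Set f=λy, z=hλ:
  y_{n+1} = y_n + z·[7/10·y_n + 3/10·y_{n+1}] ⇒ (1 − 3/10z)y_{n+1} = (1 + 7/10z)y_n
  ⇒ R(z) = (1 + 7/10z)/(1 − 3/10z).

Need |R(x)|<1, x<0.
x=-0.87: |R|=0.3101
R=−1: 1+7/10x = −1+3/10x ⇒ -2/5x=2 ⇒ x=2/(-2/5)=-5.0000
Confirm numerically:
  x=-4.969: |R|=0.99502 <1
  x=-4.732: |R|=0.95570 <1
  x=-3.331: |R|=0.66608 <1
  x=-5.378: |R|=1.05786 >1
  x=-5.144: |R|=1.02265 >1
Interval (-5.0000, 0).

z* = -5.0000.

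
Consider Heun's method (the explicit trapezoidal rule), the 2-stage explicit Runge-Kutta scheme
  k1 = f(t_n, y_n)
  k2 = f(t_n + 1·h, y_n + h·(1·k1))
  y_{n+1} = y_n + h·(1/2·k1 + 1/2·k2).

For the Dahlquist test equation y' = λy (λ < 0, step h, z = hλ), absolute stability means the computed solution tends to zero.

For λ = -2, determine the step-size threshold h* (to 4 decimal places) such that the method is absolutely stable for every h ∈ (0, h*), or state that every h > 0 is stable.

Set f=λy, z=hλ:
  order 2, 2-stage ⇒ R(z)=1+z+z^2/2
  (e.g. R(-1.66)=0.71780, |R|=0.71780)

Need |R(x)|<1, x<0.
x=-1.66: |R|=0.7178
|R(-2.33)|=1.3845 |R(-2.27)|=1.3064 |R(-0.54)|=0.6058
Bisect:
  x_lo=-2.5270 |R|=1.6659  x_hi=-0.2855 |R|=0.7553
  mid=-1.40624 |R|=0.58252 →hi
  mid=-1.96663 |R|=0.96718 →hi
  mid=-2.24682 |R|=1.27728 →lo
  mid=-2.10672 |R|=1.11242 →lo
  mid=-2.03667 |R|=1.03735 →lo
  mid=-2.00165 |R|=1.00165 →lo
  mid=-1.98414 |R|=0.98426 →hi
  mid=-1.99289 |R|=0.99292 →hi
  ...
  [-2.00001,-1.99987] ⇒ x*=-2.0000
Stable set (-2.0000, 0).

(-2.0000,0); λ=-2 ⇒ h* = 1.0000.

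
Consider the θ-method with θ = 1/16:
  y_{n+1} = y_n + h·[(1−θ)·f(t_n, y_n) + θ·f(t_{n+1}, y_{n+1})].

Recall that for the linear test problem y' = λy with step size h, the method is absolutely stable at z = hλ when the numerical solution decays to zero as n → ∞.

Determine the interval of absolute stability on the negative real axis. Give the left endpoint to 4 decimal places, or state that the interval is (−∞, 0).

z∈(-2.2857,0).

Test eqn y'=λy, z=hλ:
  y_{n+1} = y_n + z·[15/16·y_n + 1/16·y_{n+1}] ⇒ (1 − 1/16z)y_{n+1} = (1 + 15/16z)y_n
  Hence R(z) = (1 + 15/16z)/(1 − 1/16z).

Solve |R(x)|<1 on ℝ⁻.
x=-1.75: |R|=0.5775
R=−1: 1+15/16x = −1+1/16x ⇒ -7/8x=2 ⇒ x=2/(-7/8)=-2.2857
Confirm numerically:
  x=-2.194: |R|=0.92943 <1
  x=-1.722: |R|=0.55468 <1
  x=-1.487: |R|=0.36055 <1
  x=-1.228: |R|=0.14047 <1
  x=-2.761: |R|=1.35467 >1
  x=-2.442: |R|=1.11864 >1
Interval (-2.2857, 0).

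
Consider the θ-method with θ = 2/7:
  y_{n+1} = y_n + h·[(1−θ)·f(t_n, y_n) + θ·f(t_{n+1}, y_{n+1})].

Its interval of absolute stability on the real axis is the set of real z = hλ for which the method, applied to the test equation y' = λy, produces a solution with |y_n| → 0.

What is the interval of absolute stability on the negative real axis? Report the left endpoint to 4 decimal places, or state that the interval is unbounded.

(-4.6667, 0).

With y'=λy (z=hλ):
  y_{n+1} = y_n + z·[5/7·y_n + 2/7·y_{n+1}] ⇒ (1 − 2/7z)y_{n+1} = (1 + 5/7z)y_n
  so R(z) = (1 + 5/7z)/(1 − 2/7z).

Boundary: |R(x)|=1, x<0.
x=-1.3: |R|=0.0521
R=−1: 1+5/7x = −1+2/7x ⇒ -3/7x=2 ⇒ x=2/(-3/7)=-4.6667
Confirm numerically:
  x=-4.369: |R|=0.94326 <1
  x=-4.346: |R|=0.93869 <1
  x=-3.986: |R|=0.86361 <1
  x=-2.587: |R|=0.48751 <1
  x=-5.007: |R|=1.06001 >1
  x=-4.751: |R|=1.01533 >1
So |R|<1 on (-4.6667, 0).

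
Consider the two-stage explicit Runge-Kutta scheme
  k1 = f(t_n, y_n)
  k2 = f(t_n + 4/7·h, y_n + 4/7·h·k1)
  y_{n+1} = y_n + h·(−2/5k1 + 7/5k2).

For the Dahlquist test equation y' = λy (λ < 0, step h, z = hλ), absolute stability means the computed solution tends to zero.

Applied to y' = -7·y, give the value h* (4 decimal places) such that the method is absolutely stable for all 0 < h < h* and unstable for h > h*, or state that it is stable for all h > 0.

(-1.2500,0); λ=-7 ⇒ h* = (5/4)/7 = 0.1786.

With y'=λy (z=hλ):
  k1=λy_n ⇒ h·k1=z·y_n;  k2=λ(1+4/7z)y_n ⇒ h·k2=z(1+4/7z)y_n
  y_{n+1}/y_n = 1 − 2/5z + 7/5z(1+4/7z) = 1 + z + 4/5z²
  R(z) = 1 + z + 4/5z².

Boundary: |R(x)|=1, x<0.
x=-0.49: |R|=0.7021
R=1: x+4/5x²=0 ⇒ x=−5/4=-1.2500; min R=1−1/(4·4/5)=0.6875>−1
Confirm numerically:
  x=-0.885: |R|=0.74158 <1
  x=-0.636: |R|=0.68760 <1
  x=-0.611: |R|=0.68766 <1
  x=-0.511: |R|=0.69790 <1
  x=-1.808: |R|=1.80709 >1
  x=-1.787: |R|=1.76770 >1
Interval (-1.2500, 0).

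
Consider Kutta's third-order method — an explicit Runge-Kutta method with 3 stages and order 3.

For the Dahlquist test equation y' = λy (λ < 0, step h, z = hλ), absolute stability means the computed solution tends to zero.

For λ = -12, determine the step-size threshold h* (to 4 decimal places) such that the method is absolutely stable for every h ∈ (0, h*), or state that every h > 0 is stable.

With y'=λy (z=hλ):
  order 3, 3-stage ⇒ R(z)=1+z+z^2/2+z^3/6
  (e.g. R(-0.44)=0.64260, |R|=0.64260)

Boundary: |R(x)|=1, x<0.
x=-0.44: |R|=0.6426
|R(-1.86)|=0.2027 |R(-1.06)|=0.3033 |R(-0.86)|=0.4038
Bisect:
  x_lo=-3.3997 |R|=3.1698  x_hi=-0.0767 |R|=0.9262
  mid=-1.73821 |R|=0.10282 →hi
  mid=-2.56897 |R|=1.09487 →lo
  mid=-2.15359 |R|=0.49932 →hi
  mid=-2.36128 |R|=0.76774 →hi
  mid=-2.46513 |R|=0.92340 →hi
  mid=-2.51705 |R|=1.00709 →lo
  mid=-2.49109 |R|=0.96474 →hi
  mid=-2.50407 |R|=0.98579 →hi
  ...
  [-2.51279,-2.51259] ⇒ x*=-2.5127
Interval (-2.5127, 0).

(-2.5127,0); λ=-12 ⇒ h* = 0.2094.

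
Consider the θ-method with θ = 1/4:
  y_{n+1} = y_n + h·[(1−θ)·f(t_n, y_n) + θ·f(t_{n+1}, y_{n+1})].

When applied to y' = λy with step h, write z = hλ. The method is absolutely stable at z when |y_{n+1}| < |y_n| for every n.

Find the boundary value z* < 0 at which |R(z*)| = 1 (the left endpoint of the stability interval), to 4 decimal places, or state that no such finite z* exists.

z* = -4.0000.

On y'=λy, z=hλ:
  y_{n+1} = y_n + z·[3/4·y_n + 1/4·y_{n+1}] ⇒ (1 − 1/4z)y_{n+1} = (1 + 3/4z)y_n
  R(z) = (1 + 3/4z)/(1 − 1/4z).

Find x<0 with |R(x)|<1.
x=-1.39: |R|=0.0315
R=−1: 1+3/4x = −1+1/4x ⇒ -1/2x=2 ⇒ x=2/(-1/2)=-4.0000
Confirm numerically:
  x=-3.517: |R|=0.87149 <1
  x=-2.727: |R|=0.62153 <1
  x=-1.852: |R|=0.26589 <1
  x=-4.520: |R|=1.12207 >1
  x=-4.402: |R|=1.09569 >1
Stable set (-4.0000, 0).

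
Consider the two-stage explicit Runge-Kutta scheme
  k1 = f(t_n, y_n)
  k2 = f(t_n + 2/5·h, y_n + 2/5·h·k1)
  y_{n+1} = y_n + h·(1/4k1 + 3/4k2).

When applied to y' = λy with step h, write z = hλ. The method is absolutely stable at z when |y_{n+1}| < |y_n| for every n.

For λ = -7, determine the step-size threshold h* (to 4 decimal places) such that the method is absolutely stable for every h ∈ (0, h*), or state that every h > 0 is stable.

With y'=λy (z=hλ):
  k1=λy_n ⇒ h·k1=z·y_n;  k2=λ(1+2/5z)y_n ⇒ h·k2=z(1+2/5z)y_n
  y_{n+1}/y_n = 1 + 1/4z + 3/4z(1+2/5z) = 1 + z + 3/10z²
  R(z) = 1 + z + 3/10z².

Boundary: |R(x)|=1, x<0.
x=-0.3: |R|=0.7270
R=1: x+3/10x²=0 ⇒ x=−10/3=-3.3333; min R=1−1/(4·3/10)=0.1667>−1
Confirm numerically:
  x=-2.582: |R|=0.41802 <1
  x=-2.453: |R|=0.35216 <1
  x=-1.930: |R|=0.18747 <1
  x=-3.774: |R|=1.49892 >1
  x=-3.761: |R|=1.48254 >1
So |R|<1 on (-3.3333, 0).

(-3.3333,0); λ=-7 ⇒ h* = (10/3)/7 = 0.4762.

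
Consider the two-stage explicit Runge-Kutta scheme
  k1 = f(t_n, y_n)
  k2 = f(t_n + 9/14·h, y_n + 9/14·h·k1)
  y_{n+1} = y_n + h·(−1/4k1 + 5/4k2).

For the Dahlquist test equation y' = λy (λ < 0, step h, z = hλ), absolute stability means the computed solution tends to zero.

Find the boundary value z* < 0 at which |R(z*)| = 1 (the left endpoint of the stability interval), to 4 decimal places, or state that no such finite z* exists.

left endpoint -1.2444.

Set f=λy, z=hλ:
  k1=λy_n ⇒ h·k1=z·y_n;  k2=λ(1+9/14z)y_n ⇒ h·k2=z(1+9/14z)y_n
  y_{n+1}/y_n = 1 − 1/4z + 5/4z(1+9/14z) = 1 + z + 45/56z²
  so R(z) = 1 + z + 45/56z².

Boundary: |R(x)|=1, x<0.
x=-1.46: |R|=1.2529
R=1: x+45/56x²=0 ⇒ x=−56/45=-1.2444; min R=1−1/(4·45/56)=0.6889>−1
Confirm numerically:
  x=-1.137: |R|=0.90183 <1
  x=-1.019: |R|=0.81540 <1
  x=-0.813: |R|=0.71814 <1
  x=-0.792: |R|=0.71205 <1
  x=-1.784: |R|=1.77349 >1
  x=-1.669: |R|=1.56940 >1
  x=-1.360: |R|=1.12629 >1
Stable set (-1.2444, 0).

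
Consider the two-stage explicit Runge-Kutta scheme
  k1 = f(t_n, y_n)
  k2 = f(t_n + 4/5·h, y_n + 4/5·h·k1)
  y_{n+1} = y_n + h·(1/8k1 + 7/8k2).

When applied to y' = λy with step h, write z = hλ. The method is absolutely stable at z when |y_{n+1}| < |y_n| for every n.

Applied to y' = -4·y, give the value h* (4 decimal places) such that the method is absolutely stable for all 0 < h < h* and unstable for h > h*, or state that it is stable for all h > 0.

Set f=λy, z=hλ:
  k1=λy_n ⇒ h·k1=z·y_n;  k2=λ(1+4/5z)y_n ⇒ h·k2=z(1+4/5z)y_n
  y_{n+1}/y_n = 1 + 1/8z + 7/8z(1+4/5z) = 1 + z + 7/10z²
  R(z) = 1 + z + 7/10z².

Solve |R(x)|<1 on ℝ⁻.
x=-0.63: |R|=0.6478
R=1: x+7/10x²=0 ⇒ x=−10/7=-1.4286; min R=1−1/(4·7/10)=0.6429>−1
Confirm numerically:
  x=-1.384: |R|=0.95682 <1
  x=-1.339: |R|=0.91604 <1
  x=-1.173: |R|=0.79015 <1
  x=-0.863: |R|=0.65834 <1
  x=-1.727: |R|=1.36077 >1
  x=-1.647: |R|=1.25183 >1
Interval (-1.4286, 0).

(-1.4286,0); λ=-4 ⇒ h* = (10/7)/4 = 0.3571.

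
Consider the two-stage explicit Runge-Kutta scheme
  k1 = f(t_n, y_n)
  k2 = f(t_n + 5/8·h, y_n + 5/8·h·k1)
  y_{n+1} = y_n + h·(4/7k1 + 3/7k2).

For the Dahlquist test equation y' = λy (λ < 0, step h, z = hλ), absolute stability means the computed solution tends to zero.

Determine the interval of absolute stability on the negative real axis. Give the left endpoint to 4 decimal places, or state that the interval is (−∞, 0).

On y'=λy, z=hλ:
  k1=λy_n ⇒ h·k1=z·y_n;  k2=λ(1+5/8z)y_n ⇒ h·k2=z(1+5/8z)y_n
  y_{n+1}/y_n = 1 + 4/7z + 3/7z(1+5/8z) = 1 + z + 15/56z²
  R(z) = 1 + z + 15/56z².

Solve |R(x)|<1 on ℝ⁻.
x=-1.05: |R|=0.2453
R=1: x+15/56x²=0 ⇒ x=−56/15=-3.7333; min R=1−1/(4·15/56)=0.0667>−1
Confirm numerically:
  x=-3.075: |R|=0.45776 <1
  x=-2.504: |R|=0.17547 <1
  x=-2.447: |R|=0.15688 <1
  x=-1.551: |R|=0.09336 <1
  x=-4.288: |R|=1.63707 >1
  x=-4.152: |R|=1.46562 >1
So |R|<1 on (-3.7333, 0).

z∈(-3.7333,0).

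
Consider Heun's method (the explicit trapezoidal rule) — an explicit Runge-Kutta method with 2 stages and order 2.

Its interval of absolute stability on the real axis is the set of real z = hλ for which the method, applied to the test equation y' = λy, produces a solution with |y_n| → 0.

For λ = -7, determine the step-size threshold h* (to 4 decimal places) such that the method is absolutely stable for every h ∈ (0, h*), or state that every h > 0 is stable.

On y'=λy, z=hλ:
  order 2, 2-stage ⇒ R(z)=1+z+z^2/2
  (e.g. R(-0.5)=0.62500, |R|=0.62500)

Boundary: |R(x)|=1, x<0.
x=-0.5: |R|=0.6250
|R(-2.29)|=1.3321 |R(-2.21)|=1.2320 |R(-1.53)|=0.6404
Bisect:
  x_lo=-2.6634 |R|=1.8835  x_hi=-0.1651 |R|=0.8485
  mid=-1.41427 |R|=0.58581 →hi
  mid=-2.03886 |R|=1.03961 →lo
  mid=-1.72657 |R|=0.76395 →hi
  mid=-1.88271 |R|=0.88959 →hi
  mid=-1.96078 |R|=0.96155 →hi
  mid=-1.99982 |R|=0.99982 →hi
  mid=-2.01934 |R|=1.01953 →lo
  mid=-2.00958 |R|=1.00963 →lo
  ...
  [-2.00013,-1.99997] ⇒ x*=-2.0000
Interval (-2.0000, 0).

(-2.0000,0); λ=-7 ⇒ h* = 0.2857.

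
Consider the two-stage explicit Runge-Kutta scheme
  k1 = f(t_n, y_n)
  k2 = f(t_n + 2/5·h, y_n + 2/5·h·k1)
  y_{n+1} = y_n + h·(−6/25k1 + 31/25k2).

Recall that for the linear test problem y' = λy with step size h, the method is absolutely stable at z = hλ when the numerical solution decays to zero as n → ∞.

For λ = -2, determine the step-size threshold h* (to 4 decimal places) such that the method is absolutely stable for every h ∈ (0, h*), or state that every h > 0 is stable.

On y'=λy, z=hλ:
  k1=λy_n ⇒ h·k1=z·y_n;  k2=λ(1+2/5z)y_n ⇒ h·k2=z(1+2/5z)y_n
  y_{n+1}/y_n = 1 − 6/25z + 31/25z(1+2/5z) = 1 + z + 62/125z²
  R(z) = 1 + z + 62/125z².

Find x<0 with |R(x)|<1.
x=-0.7: |R|=0.5430
R=1: x+62/125x²=0 ⇒ x=−125/62=-2.0161; min R=1−1/(4·62/125)=0.4960>−1
Confirm numerically:
  x=-1.468: |R|=0.60089 <1
  x=-1.274: |R|=0.53105 <1
  x=-1.257: |R|=0.52670 <1
  x=-1.242: |R|=0.52311 <1
  x=-2.226: |R|=1.23172 >1
  x=-2.211: |R|=1.21371 >1
  x=-2.193: |R|=1.19239 >1
So |R|<1 on (-2.0161, 0).

(-2.0161,0); λ=-2 ⇒ h* = (125/62)/2 = 1.0081.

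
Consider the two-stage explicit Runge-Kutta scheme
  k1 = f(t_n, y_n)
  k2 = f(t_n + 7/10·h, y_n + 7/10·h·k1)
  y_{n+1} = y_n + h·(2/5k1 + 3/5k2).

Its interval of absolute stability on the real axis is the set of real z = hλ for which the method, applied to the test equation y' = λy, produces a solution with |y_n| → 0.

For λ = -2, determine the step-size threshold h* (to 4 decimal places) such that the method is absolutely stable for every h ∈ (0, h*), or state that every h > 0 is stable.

(-2.3810,0); λ=-2 ⇒ h* = (50/21)/2 = 1.1905.

Test eqn y'=λy, z=hλ:
  k1=λy_n ⇒ h·k1=z·y_n;  k2=λ(1+7/10z)y_n ⇒ h·k2=z(1+7/10z)y_n
  y_{n+1}/y_n = 1 + 2/5z + 3/5z(1+7/10z) = 1 + z + 21/50z²
  so R(z) = 1 + z + 21/50z².

Solve |R(x)|<1 on ℝ⁻.
x=-0.68: |R|=0.5142
R=1: x+21/50x²=0 ⇒ x=−50/21=-2.3810; min R=1−1/(4·21/50)=0.4048>−1
Confirm numerically:
  x=-2.274: |R|=0.89785 <1
  x=-1.441: |R|=0.43112 <1
  x=-1.003: |R|=0.41952 <1
  x=-2.839: |R|=1.54617 >1
  x=-2.644: |R|=1.29211 >1
  x=-2.609: |R|=1.24989 >1
Stable set (-2.3810, 0).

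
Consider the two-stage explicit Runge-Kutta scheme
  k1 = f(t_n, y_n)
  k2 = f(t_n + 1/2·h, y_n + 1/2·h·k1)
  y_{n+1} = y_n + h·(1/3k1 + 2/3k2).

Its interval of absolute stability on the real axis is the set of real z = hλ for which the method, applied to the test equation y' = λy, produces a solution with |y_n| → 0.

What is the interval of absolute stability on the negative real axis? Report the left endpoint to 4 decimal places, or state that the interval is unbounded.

With y'=λy (z=hλ):
  k1=λy_n ⇒ h·k1=z·y_n;  k2=λ(1+1/2z)y_n ⇒ h·k2=z(1+1/2z)y_n
  y_{n+1}/y_n = 1 + 1/3z + 2/3z(1+1/2z) = 1 + z + 1/3z²
  ⇒ R(z) = 1 + z + 1/3z².

Solve |R(x)|<1 on ℝ⁻.
x=-0.42: |R|=0.6388
R=1: x+1/3x²=0 ⇒ x=−3=-3.0000; min R=1−1/(4·1/3)=0.2500>−1
Confirm numerically:
  x=-2.257: |R|=0.44102 <1
  x=-2.048: |R|=0.35010 <1
  x=-1.928: |R|=0.31106 <1
  x=-1.613: |R|=0.25426 <1
  x=-3.462: |R|=1.53315 >1
  x=-3.407: |R|=1.46222 >1
  x=-3.078: |R|=1.08003 >1
Stable set (-3.0000, 0).

(-3.0000, 0).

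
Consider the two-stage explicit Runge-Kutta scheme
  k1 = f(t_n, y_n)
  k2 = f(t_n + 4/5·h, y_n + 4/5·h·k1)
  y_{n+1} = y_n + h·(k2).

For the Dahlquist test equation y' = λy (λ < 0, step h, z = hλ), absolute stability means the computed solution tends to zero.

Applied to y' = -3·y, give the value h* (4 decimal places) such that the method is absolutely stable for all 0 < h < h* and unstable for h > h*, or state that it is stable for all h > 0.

(-1.2500,0); λ=-3 ⇒ h* = (5/4)/3 = 0.4167.

Set f=λy, z=hλ:
  k1=λy_n ⇒ h·k1=z·y_n;  k2=λ(1+4/5z)y_n ⇒ h·k2=z(1+4/5z)y_n
  y_{n+1}/y_n = 1 + z(1+4/5z) = 1 + z + 4/5z²
  so R(z) = 1 + z + 4/5z².

Find x<0 with |R(x)|<1.
x=-1.32: |R|=1.0739
R=1: x+4/5x²=0 ⇒ x=−5/4=-1.2500; min R=1−1/(4·4/5)=0.6875>−1
Confirm numerically:
  x=-1.038: |R|=0.82396 <1
  x=-0.871: |R|=0.73591 <1
  x=-0.719: |R|=0.69457 <1
  x=-1.510: |R|=1.31408 >1
  x=-1.416: |R|=1.18804 >1
  x=-1.275: |R|=1.02550 >1
Interval (-1.2500, 0).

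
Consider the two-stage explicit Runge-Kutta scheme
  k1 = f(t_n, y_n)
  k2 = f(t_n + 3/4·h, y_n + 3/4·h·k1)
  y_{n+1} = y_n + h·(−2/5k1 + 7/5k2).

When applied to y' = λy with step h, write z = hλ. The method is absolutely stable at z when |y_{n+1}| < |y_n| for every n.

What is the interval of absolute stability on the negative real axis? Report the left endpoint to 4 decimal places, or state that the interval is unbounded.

(-0.9524, 0).

Set f=λy, z=hλ:
  k1=λy_n ⇒ h·k1=z·y_n;  k2=λ(1+3/4z)y_n ⇒ h·k2=z(1+3/4z)y_n
  y_{n+1}/y_n = 1 − 2/5z + 7/5z(1+3/4z) = 1 + z + 21/20z²
  ⇒ R(z) = 1 + z + 21/20z².

Boundary: |R(x)|=1, x<0.
x=-0.3: |R|=0.7945
R=1: x+21/20x²=0 ⇒ x=−20/21=-0.9524; min R=1−1/(4·21/20)=0.7619>−1
Confirm numerically:
  x=-0.727: |R|=0.82796 <1
  x=-0.703: |R|=0.81592 <1
  x=-0.583: |R|=0.77388 <1
  x=-0.428: |R|=0.76434 <1
  x=-1.285: |R|=1.44879 >1
  x=-1.280: |R|=1.44032 >1
  x=-1.248: |R|=1.38738 >1
So |R|<1 on (-0.9524, 0).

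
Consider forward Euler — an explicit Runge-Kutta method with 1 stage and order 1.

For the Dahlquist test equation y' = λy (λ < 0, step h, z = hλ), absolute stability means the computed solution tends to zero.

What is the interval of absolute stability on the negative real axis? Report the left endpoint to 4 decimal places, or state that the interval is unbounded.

On y'=λy, z=hλ:
  order 1, 1-stage ⇒ R(z)=1+z
  (e.g. R(-0.9)=0.10000, |R|=0.10000)

Find x<0 with |R(x)|<1.
x=-0.9: |R|=0.1000
|R(-2.08)|=1.0800 |R(-1.65)|=0.6500 |R(-1.48)|=0.4800
Bisect:
  x_lo=-2.7544 |R|=1.7544  x_hi=-0.1782 |R|=0.8218
  mid=-1.46628 |R|=0.46628 →hi
  mid=-2.11032 |R|=1.11032 →lo
  mid=-1.78830 |R|=0.78830 →hi
  mid=-1.94931 |R|=0.94931 →hi
  mid=-2.02981 |R|=1.02981 →lo
  mid=-1.98956 |R|=0.98956 →hi
  mid=-2.00969 |R|=1.00969 →lo
  ...
  [-2.00009,-1.99994] ⇒ x*=-2.0000
Interval (-2.0000, 0).

z∈(-2.0000,0).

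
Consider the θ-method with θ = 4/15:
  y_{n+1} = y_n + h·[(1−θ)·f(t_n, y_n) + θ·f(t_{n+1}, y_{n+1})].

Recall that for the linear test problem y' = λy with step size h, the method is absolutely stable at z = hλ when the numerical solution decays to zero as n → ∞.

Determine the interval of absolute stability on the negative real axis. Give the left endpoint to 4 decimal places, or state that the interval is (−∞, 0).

(-4.2857, 0).

On y'=λy, z=hλ:
  y_{n+1} = y_n + z·[11/15·y_n + 4/15·y_{n+1}] ⇒ (1 − 4/15z)y_{n+1} = (1 + 11/15z)y_n
  so R(z) = (1 + 11/15z)/(1 − 4/15z).

Need |R(x)|<1, x<0.
x=-1.61: |R|=0.1264
R=−1: 1+11/15x = −1+4/15x ⇒ -7/15x=2 ⇒ x=2/(-7/15)=-4.2857
Confirm numerically:
  x=-4.139: |R|=0.96745 <1
  x=-3.129: |R|=0.70573 <1
  x=-2.341: |R|=0.44127 <1
  x=-4.729: |R|=1.09149 >1
  x=-4.618: |R|=1.06949 >1
  x=-4.532: |R|=1.05204 >1
Interval (-4.2857, 0).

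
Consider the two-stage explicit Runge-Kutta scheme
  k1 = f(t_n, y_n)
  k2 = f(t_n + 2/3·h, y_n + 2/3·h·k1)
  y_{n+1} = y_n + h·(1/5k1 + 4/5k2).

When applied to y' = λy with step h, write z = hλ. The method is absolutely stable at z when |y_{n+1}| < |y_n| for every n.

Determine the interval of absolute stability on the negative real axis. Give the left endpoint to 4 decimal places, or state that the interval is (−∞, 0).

Set f=λy, z=hλ:
  k1=λy_n ⇒ h·k1=z·y_n;  k2=λ(1+2/3z)y_n ⇒ h·k2=z(1+2/3z)y_n
  y_{n+1}/y_n = 1 + 1/5z + 4/5z(1+2/3z) = 1 + z + 8/15z²
  Hence R(z) = 1 + z + 8/15z².

Solve |R(x)|<1 on ℝ⁻.
x=-0.54: |R|=0.6155
R=1: x+8/15x²=0 ⇒ x=−15/8=-1.8750; min R=1−1/(4·8/15)=0.5312>−1
Confirm numerically:
  x=-1.302: |R|=0.60211 <1
  x=-1.252: |R|=0.58400 <1
  x=-0.861: |R|=0.53437 <1
  x=-0.853: |R|=0.53506 <1
  x=-2.239: |R|=1.43466 >1
  x=-2.154: |R|=1.32052 >1
  x=-2.000: |R|=1.13333 >1
So |R|<1 on (-1.8750, 0).

(-1.8750, 0).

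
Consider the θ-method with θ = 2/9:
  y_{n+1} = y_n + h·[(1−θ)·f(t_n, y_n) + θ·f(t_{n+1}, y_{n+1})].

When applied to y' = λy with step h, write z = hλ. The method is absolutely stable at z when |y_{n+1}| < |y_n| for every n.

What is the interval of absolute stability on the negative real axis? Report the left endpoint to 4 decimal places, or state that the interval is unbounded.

(-3.6000, 0).

On y'=λy, z=hλ:
  y_{n+1} = y_n + z·[7/9·y_n + 2/9·y_{n+1}] ⇒ (1 − 2/9z)y_{n+1} = (1 + 7/9z)y_n
  ⇒ R(z) = (1 + 7/9z)/(1 − 2/9z).

Need |R(x)|<1, x<0.
x=-1.5: |R|=0.1250
R=−1: 1+7/9x = −1+2/9x ⇒ -5/9x=2 ⇒ x=2/(-5/9)=-3.6000
Confirm numerically:
  x=-3.328: |R|=0.91313 <1
  x=-3.002: |R|=0.80072 <1
  x=-2.350: |R|=0.54380 <1
  x=-3.980: |R|=1.11203 >1
  x=-3.891: |R|=1.08670 >1
Stable set (-3.6000, 0).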